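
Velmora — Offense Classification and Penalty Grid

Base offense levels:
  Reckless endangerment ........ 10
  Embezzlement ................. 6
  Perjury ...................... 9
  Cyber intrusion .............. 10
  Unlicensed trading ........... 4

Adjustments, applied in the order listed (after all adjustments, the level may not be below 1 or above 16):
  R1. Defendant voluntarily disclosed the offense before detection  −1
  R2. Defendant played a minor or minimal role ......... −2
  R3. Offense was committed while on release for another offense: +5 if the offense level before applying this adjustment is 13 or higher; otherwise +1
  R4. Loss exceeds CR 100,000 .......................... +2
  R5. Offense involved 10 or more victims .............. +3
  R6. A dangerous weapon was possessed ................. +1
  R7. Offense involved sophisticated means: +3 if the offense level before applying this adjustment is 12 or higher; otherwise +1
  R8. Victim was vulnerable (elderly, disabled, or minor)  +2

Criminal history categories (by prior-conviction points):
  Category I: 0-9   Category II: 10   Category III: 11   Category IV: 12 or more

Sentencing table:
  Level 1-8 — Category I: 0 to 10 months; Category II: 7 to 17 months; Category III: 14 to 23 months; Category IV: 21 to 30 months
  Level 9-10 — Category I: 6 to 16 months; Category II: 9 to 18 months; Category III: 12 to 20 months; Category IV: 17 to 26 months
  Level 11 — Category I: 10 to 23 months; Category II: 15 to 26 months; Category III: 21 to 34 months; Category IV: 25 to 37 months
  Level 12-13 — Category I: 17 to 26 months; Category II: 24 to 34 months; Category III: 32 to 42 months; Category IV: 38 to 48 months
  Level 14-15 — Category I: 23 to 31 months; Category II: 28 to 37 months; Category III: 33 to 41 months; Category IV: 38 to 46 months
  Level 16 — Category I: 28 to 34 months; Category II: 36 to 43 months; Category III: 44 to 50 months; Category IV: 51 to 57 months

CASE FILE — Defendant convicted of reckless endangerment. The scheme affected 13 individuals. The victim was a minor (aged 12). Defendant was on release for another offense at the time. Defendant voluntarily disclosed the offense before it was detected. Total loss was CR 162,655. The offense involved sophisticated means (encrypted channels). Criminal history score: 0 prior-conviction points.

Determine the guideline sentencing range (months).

28-34 months

Base offense level for reckless endangerment: 10.
R1 applies: 10 − 1 = 9.
R2 does not apply.
R3 applies (level before this adjustment is 9 < 13, so +1): 9 + 1 = 10.
R4 applies: 10 + 2 = 12.
R5 applies: 12 + 3 = 15.
R7 applies (level before this adjustment is 15 ≥ 12, so +3): 15 + 3 = 18.
R8 applies: 18 + 2 = 20.
Level 20 exceeds the maximum of 16; capped at 16.
Final offense level: 16.
Criminal history: 0 prior points → Category I (0-9).
Level 16 falls in the 16 band.
Grid: Level 16 × Category I = 28-34 months.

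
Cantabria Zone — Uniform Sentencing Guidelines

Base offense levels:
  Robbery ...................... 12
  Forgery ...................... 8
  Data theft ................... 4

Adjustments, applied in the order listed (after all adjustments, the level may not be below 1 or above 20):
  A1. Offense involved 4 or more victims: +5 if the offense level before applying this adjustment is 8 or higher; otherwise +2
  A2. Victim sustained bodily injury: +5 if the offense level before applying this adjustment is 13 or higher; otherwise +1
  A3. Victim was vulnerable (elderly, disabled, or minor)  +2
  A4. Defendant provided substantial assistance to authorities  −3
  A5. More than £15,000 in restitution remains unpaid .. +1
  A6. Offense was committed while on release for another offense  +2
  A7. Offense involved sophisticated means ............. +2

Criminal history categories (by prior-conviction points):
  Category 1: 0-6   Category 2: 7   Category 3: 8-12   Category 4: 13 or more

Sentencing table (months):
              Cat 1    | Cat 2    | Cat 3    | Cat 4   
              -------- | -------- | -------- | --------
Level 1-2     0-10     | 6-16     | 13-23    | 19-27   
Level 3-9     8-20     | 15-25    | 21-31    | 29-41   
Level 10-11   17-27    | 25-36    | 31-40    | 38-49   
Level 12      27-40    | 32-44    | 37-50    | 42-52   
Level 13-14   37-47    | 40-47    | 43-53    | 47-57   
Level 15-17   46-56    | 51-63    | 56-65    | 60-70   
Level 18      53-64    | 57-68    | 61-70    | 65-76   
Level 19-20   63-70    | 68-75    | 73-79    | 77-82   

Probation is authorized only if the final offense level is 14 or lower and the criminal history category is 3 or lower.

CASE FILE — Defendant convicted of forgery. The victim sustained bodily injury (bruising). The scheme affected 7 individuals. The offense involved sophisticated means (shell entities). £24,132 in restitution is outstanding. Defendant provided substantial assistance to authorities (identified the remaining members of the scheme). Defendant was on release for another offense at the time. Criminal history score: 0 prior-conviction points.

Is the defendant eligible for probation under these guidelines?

No

Base offense level for forgery: 8.
A1 applies (level before this adjustment is 8 ≥ 8, so +5): 8 + 5 = 13.
A2 applies (level before this adjustment is 13 ≥ 13, so +5): 13 + 5 = 18.
A4 applies: 18 − 3 = 15.
A5 applies: 15 + 1 = 16.
A6 applies: 16 + 2 = 18.
A7 applies: 18 + 2 = 20.
Final offense level: 20.
Criminal history: 0 prior points → Category 1 (0-6).
Level 20 falls in the 19-20 band.
Grid: Level 19-20 × Category 1 = 63-70 months.
Probation check: level 20 > 14 and category 1 ≤ 3 → not eligible.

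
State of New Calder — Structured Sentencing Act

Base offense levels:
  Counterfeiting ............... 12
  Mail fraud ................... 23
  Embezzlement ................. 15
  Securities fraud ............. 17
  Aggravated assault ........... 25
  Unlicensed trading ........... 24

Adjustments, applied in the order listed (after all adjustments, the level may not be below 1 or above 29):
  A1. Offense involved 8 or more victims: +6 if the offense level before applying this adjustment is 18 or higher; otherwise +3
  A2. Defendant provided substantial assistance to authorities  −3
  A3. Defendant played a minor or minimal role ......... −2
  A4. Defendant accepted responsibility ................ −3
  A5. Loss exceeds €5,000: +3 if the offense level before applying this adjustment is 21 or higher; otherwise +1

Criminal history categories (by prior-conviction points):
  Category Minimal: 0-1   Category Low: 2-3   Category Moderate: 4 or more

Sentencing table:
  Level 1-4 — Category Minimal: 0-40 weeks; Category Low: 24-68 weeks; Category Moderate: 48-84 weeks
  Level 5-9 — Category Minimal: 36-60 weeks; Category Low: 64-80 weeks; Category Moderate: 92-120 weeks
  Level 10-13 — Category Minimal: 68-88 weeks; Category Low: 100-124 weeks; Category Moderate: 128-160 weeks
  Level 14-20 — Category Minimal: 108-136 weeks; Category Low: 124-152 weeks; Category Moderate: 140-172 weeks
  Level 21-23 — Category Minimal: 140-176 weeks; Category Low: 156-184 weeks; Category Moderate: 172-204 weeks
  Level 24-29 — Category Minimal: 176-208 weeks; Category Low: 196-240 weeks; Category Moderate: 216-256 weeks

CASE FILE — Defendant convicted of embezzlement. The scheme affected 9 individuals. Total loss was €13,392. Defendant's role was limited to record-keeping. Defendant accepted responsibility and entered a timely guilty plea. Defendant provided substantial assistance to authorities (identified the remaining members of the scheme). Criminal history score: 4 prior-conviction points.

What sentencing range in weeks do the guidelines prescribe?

128-160 weeks

Base offense level for embezzlement: 15.
A1 applies (level before this adjustment is 15 < 18, so +3): 15 + 3 = 18.
A2 applies: 18 − 3 = 15.
A3 applies: 15 − 2 = 13.
A4 applies: 13 − 3 = 10.
A5 applies (level before this adjustment is 10 < 21, so +1): 10 + 1 = 11.
Final offense level: 11.
Criminal history: 4 prior points → Category Moderate (4+).
Level 11 falls in the 10-13 band.
Grid: Level 10-13 × Category Moderate = 128-160 weeks.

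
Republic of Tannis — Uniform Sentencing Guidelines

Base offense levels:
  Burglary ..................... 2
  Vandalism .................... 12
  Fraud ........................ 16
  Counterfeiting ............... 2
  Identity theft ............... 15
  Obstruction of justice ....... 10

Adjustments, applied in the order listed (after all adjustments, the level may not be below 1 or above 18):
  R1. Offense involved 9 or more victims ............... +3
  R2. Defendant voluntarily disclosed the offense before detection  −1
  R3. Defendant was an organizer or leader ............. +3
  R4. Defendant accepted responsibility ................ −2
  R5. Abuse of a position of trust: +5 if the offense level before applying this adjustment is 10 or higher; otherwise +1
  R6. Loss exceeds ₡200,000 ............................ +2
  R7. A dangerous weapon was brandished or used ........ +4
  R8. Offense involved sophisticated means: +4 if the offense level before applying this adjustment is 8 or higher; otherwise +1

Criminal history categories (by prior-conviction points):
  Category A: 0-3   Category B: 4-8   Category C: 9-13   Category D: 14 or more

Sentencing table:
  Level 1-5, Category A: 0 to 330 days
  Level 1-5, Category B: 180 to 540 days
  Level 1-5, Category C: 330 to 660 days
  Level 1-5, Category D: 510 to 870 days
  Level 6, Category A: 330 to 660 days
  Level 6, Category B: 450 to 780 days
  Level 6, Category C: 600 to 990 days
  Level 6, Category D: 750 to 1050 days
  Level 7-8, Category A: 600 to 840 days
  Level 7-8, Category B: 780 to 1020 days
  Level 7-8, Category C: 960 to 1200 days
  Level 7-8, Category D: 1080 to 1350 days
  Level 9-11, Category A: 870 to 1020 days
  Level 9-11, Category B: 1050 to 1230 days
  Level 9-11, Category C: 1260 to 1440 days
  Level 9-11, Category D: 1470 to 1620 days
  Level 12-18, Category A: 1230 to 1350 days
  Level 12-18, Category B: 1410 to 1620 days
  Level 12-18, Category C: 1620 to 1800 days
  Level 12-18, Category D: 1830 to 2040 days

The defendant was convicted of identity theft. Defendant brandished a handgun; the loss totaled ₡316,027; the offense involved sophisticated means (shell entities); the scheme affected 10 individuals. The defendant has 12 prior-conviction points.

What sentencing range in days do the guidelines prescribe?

Base offense level for identity theft: 15.
R1 applies: 15 + 3 = 18.
R3 does not apply.
R5 does not apply.
R6 applies: 18 + 2 = 20.
R7 applies: 20 + 4 = 24.
R8 applies (level before this adjustment is 24 ≥ 8, so +4): 24 + 4 = 28.
Level 28 exceeds the maximum of 18; capped at 18.
Final offense level: 18.
Criminal history: 12 prior points → Category C (9-13).
Level 18 falls in the 12-18 band.
Grid: Level 12-18 × Category C = 1620-1800 days.

1620-1800 days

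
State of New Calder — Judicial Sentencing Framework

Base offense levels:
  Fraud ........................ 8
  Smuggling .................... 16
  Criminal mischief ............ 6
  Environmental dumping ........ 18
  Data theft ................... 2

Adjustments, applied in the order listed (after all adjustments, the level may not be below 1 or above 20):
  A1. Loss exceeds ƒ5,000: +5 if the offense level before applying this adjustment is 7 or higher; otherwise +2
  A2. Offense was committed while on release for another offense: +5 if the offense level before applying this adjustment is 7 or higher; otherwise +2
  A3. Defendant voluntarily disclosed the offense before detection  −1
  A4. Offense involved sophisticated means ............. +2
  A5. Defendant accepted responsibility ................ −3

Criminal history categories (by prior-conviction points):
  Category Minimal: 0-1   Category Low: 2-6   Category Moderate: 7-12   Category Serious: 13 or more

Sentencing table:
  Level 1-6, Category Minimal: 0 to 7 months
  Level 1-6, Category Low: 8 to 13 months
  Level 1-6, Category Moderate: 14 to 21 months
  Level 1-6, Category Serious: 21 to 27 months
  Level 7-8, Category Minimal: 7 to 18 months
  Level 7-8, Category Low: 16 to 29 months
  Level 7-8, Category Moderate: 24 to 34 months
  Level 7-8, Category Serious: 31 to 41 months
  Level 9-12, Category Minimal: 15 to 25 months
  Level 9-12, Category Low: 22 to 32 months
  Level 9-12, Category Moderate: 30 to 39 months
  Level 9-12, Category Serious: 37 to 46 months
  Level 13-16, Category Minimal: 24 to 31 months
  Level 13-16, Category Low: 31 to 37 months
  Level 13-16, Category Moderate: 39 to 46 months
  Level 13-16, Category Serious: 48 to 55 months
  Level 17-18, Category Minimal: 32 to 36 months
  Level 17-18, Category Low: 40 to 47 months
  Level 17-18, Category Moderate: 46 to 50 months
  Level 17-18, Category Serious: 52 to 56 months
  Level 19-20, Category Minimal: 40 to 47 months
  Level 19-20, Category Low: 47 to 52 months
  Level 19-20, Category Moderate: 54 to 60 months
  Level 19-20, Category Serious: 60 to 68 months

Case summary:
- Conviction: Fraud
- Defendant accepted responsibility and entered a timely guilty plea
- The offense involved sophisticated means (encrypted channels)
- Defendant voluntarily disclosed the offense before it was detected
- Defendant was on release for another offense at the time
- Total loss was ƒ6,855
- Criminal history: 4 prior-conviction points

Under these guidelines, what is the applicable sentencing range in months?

Base offense level for fraud: 8.
A1 applies (level before this adjustment is 8 ≥ 7, so +5): 8 + 5 = 13.
A2 applies (level before this adjustment is 13 ≥ 7, so +5): 13 + 5 = 18.
A3 applies: 18 − 1 = 17.
A4 applies: 17 + 2 = 19.
A5 applies: 19 − 3 = 16.
Final offense level: 16.
Criminal history: 4 prior points → Category Low (2-6).
Level 16 falls in the 13-16 band.
Grid: Level 13-16 × Category Low = 31-37 months.

31-37 months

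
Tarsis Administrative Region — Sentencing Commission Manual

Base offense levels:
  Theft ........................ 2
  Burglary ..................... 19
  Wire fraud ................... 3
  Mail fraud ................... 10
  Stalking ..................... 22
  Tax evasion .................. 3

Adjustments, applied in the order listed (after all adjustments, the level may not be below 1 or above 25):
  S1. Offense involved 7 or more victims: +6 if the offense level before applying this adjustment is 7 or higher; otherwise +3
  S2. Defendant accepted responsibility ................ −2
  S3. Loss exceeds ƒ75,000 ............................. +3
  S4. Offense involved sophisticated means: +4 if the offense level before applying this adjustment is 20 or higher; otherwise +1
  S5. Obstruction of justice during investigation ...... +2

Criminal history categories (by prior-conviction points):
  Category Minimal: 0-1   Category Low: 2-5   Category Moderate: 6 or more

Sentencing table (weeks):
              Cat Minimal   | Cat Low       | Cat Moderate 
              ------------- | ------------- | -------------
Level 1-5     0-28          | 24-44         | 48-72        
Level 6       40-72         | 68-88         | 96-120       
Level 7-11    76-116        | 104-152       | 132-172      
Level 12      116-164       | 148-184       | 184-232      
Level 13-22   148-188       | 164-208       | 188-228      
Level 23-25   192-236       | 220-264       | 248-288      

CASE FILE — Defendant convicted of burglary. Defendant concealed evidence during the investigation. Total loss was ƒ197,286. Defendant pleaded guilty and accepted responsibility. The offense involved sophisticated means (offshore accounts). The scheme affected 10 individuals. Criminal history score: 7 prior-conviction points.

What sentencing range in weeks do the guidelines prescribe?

248-288 weeks

Base offense level for burglary: 19.
S1 applies (level before this adjustment is 19 ≥ 7, so +6): 19 + 6 = 25.
S2 applies: 25 − 2 = 23.
S3 applies: 23 + 3 = 26.
S4 applies (level before this adjustment is 26 ≥ 20, so +4): 26 + 4 = 30.
S5 applies: 30 + 2 = 32.
Level 32 exceeds the maximum of 25; capped at 25.
Final offense level: 25.
Criminal history: 7 prior points → Category Moderate (6+).
Level 25 falls in the 23-25 band.
Grid: Level 23-25 × Category Moderate = 248-288 weeks.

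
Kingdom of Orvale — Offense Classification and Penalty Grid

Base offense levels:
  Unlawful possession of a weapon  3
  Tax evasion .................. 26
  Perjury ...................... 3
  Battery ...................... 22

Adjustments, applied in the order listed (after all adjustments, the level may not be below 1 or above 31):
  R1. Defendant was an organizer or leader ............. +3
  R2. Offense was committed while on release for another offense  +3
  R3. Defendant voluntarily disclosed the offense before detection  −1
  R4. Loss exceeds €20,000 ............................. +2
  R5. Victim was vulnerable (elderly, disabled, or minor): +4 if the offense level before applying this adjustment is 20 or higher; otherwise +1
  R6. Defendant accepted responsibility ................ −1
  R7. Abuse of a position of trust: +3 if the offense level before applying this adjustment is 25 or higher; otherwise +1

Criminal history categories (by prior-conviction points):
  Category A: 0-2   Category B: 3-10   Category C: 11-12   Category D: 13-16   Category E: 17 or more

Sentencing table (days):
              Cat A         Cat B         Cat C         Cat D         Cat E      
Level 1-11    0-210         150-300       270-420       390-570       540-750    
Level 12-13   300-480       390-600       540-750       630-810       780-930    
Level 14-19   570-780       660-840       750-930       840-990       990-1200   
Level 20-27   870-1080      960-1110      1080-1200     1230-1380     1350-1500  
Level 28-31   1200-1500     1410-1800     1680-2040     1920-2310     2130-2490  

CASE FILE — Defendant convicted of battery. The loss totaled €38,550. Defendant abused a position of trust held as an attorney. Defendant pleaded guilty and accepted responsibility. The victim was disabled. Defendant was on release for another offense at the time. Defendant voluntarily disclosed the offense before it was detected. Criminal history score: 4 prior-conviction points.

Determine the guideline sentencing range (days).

Base offense level for battery: 22.
R2 applies: 22 + 3 = 25.
R3 applies: 25 − 1 = 24.
R4 applies: 24 + 2 = 26.
R5 applies (level before this adjustment is 26 ≥ 20, so +4): 26 + 4 = 30.
R6 applies: 30 − 1 = 29.
R7 applies (level before this adjustment is 29 ≥ 25, so +3): 29 + 3 = 32.
Level 32 exceeds the maximum of 31; capped at 31.
Final offense level: 31.
Criminal history: 4 prior points → Category B (3-10).
Level 31 falls in the 28-31 band.
Grid: Level 28-31 × Category B = 1410-1800 days.

1410-1800 days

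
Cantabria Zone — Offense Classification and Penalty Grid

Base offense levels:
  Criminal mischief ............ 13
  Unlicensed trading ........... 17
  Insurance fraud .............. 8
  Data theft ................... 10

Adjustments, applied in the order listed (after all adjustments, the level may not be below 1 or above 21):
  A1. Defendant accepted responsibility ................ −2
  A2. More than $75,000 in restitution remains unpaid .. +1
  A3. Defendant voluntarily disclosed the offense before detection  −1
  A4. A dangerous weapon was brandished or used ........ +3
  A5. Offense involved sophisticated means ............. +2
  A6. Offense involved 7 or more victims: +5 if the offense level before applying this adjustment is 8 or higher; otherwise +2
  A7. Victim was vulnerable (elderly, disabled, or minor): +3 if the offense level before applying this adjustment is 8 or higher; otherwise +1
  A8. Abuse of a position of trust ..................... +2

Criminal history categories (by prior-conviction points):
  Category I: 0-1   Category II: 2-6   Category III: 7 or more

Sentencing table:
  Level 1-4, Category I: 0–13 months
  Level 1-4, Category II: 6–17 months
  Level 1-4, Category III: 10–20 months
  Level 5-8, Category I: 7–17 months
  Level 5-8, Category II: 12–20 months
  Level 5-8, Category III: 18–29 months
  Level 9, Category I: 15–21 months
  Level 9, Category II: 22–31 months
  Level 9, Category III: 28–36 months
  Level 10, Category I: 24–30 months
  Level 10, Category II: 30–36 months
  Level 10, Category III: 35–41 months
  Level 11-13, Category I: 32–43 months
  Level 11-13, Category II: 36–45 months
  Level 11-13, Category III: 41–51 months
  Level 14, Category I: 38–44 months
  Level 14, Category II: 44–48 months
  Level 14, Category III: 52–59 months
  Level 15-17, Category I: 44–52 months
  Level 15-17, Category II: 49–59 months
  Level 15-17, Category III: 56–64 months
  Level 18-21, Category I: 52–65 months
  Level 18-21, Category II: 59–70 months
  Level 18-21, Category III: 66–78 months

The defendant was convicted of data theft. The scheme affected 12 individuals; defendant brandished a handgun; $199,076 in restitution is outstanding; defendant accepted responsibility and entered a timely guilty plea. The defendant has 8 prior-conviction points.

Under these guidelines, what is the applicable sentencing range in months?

Base offense level for data theft: 10.
A1 applies: 10 − 2 = 8.
A2 applies: 8 + 1 = 9.
A4 applies: 9 + 3 = 12.
A6 applies (level before this adjustment is 12 ≥ 8, so +5): 12 + 5 = 17.
A8 does not apply.
Final offense level: 17.
Criminal history: 8 prior points → Category III (7+).
Level 17 falls in the 15-17 band.
Grid: Level 15-17 × Category III = 56-64 months.

56-64 months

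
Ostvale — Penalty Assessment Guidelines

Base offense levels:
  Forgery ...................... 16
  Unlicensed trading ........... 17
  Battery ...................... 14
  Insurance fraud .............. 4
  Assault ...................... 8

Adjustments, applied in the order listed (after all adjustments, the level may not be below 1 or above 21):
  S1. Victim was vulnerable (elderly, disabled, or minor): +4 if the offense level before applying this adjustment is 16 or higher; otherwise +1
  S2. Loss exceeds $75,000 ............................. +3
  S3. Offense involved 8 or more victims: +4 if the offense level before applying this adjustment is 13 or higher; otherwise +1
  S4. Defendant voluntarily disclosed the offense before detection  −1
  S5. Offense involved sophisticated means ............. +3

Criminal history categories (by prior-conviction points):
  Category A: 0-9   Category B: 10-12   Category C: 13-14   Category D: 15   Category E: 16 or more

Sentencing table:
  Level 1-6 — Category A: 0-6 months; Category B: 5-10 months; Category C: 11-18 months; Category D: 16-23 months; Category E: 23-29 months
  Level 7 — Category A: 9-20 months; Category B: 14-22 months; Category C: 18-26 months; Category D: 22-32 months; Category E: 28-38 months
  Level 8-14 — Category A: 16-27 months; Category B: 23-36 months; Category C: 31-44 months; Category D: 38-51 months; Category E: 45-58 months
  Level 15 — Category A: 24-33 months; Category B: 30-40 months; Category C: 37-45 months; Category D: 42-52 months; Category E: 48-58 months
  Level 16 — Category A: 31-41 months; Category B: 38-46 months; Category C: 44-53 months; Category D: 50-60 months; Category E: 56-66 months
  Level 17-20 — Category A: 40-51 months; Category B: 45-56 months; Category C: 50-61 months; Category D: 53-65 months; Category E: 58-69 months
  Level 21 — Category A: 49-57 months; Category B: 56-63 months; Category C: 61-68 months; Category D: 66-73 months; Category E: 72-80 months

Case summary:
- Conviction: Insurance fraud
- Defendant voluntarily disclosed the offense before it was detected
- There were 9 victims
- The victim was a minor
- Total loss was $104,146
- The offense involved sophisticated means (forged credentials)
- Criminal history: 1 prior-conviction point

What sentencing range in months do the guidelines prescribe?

Base offense level for insurance fraud: 4.
S1 applies (level before this adjustment is 4 < 16, so +1): 4 + 1 = 5.
S2 applies: 5 + 3 = 8.
S3 applies (level before this adjustment is 8 < 13, so +1): 8 + 1 = 9.
S4 applies: 9 − 1 = 8.
S5 applies: 8 + 3 = 11.
Final offense level: 11.
Criminal history: 1 prior point → Category A (0-9).
Level 11 falls in the 8-14 band.
Grid: Level 8-14 × Category A = 16-27 months.

16-27 months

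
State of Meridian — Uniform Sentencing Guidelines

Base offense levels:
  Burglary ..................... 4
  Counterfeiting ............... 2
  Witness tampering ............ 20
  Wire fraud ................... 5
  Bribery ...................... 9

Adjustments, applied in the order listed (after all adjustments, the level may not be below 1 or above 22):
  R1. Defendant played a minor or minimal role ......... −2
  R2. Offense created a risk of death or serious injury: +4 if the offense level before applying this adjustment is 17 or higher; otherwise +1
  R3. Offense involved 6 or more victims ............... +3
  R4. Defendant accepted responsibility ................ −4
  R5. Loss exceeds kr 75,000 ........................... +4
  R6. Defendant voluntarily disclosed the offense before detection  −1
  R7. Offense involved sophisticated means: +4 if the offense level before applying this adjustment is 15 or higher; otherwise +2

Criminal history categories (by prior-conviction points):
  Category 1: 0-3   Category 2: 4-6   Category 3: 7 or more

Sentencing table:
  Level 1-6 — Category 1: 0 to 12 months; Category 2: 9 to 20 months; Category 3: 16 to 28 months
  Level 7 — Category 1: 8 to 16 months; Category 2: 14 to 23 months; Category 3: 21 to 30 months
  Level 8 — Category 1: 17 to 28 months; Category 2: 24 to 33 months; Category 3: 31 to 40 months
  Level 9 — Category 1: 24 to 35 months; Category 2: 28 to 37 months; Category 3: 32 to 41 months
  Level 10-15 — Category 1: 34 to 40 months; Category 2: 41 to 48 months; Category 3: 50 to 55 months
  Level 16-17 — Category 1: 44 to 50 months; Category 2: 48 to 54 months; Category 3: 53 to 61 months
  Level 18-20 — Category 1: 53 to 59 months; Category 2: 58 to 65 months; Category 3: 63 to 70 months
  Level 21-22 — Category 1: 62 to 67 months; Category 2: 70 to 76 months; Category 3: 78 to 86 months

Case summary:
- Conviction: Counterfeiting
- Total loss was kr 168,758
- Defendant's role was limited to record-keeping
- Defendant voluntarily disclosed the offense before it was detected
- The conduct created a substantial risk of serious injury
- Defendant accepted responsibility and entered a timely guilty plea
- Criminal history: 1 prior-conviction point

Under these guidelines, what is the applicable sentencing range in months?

Base offense level for counterfeiting: 2.
R1 applies: 2 − 2 = 0.
R2 applies (level before this adjustment is 0 < 17, so +1): 0 + 1 = 1.
R3 does not apply.
R4 applies: 1 − 4 = -3.
R5 applies: -3 + 4 = 1.
R6 applies: 1 − 1 = 0.
R7 does not apply.
Level 0 is below the minimum of 1; floored at 1.
Final offense level: 1.
Criminal history: 1 prior point → Category 1 (0-3).
Level 1 falls in the 1-6 band.
Grid: Level 1-6 × Category 1 = 0-12 months.

0-12 months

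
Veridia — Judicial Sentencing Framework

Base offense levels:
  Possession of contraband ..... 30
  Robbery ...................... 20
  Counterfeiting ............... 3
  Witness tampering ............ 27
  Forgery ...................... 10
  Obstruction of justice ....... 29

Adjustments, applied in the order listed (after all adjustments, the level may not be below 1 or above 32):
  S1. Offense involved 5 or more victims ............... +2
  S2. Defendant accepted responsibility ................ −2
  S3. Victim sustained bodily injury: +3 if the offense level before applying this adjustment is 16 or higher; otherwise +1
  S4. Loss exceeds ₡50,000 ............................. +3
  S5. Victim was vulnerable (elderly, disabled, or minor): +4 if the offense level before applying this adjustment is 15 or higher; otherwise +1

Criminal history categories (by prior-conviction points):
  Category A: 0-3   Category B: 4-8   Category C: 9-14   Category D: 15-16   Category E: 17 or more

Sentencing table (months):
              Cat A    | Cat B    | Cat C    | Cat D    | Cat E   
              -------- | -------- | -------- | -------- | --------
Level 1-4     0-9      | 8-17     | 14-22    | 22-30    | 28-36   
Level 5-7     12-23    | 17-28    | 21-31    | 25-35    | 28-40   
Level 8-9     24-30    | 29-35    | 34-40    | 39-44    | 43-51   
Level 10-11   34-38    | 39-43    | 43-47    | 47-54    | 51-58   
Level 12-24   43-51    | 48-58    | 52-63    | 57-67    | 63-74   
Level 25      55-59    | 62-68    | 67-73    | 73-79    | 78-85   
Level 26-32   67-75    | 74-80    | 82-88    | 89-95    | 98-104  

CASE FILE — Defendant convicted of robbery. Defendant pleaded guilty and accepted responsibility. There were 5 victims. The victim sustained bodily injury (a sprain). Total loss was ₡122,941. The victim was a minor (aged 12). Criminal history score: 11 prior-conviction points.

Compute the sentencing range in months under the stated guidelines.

Base offense level for robbery: 20.
S1 applies: 20 + 2 = 22.
S2 applies: 22 − 2 = 20.
S3 applies (level before this adjustment is 20 ≥ 16, so +3): 20 + 3 = 23.
S4 applies: 23 + 3 = 26.
S5 applies (level before this adjustment is 26 ≥ 15, so +4): 26 + 4 = 30.
Final offense level: 30.
Criminal history: 11 prior points → Category C (9-14).
Level 30 falls in the 26-32 band.
Grid: Level 26-32 × Category C = 82-88 months.

82-88 months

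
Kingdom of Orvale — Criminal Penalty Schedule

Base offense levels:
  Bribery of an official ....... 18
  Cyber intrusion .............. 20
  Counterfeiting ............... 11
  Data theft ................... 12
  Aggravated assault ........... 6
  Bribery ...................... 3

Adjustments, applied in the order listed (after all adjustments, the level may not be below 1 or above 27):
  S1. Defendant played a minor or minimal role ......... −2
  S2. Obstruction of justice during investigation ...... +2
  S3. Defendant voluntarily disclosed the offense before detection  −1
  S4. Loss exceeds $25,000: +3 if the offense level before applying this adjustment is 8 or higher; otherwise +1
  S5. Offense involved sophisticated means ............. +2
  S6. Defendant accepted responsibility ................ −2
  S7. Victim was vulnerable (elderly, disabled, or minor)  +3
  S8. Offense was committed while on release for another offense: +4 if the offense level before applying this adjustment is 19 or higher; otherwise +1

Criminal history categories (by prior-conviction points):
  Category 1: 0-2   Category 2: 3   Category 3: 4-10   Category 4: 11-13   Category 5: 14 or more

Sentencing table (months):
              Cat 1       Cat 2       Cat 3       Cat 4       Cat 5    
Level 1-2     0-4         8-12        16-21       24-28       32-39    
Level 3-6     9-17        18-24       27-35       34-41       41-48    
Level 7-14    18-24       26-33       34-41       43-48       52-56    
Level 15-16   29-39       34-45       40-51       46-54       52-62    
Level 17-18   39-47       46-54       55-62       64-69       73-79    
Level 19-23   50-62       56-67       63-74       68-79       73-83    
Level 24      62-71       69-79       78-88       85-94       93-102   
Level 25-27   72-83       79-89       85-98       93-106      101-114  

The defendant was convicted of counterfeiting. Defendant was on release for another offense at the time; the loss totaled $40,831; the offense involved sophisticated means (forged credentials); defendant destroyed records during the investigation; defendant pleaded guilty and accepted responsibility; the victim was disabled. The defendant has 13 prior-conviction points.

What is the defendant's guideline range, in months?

Base offense level for counterfeiting: 11.
S2 applies: 11 + 2 = 13.
S3 does not apply.
S4 applies (level before this adjustment is 13 ≥ 8, so +3): 13 + 3 = 16.
S5 applies: 16 + 2 = 18.
S6 applies: 18 − 2 = 16.
S7 applies: 16 + 3 = 19.
S8 applies (level before this adjustment is 19 ≥ 19, so +4): 19 + 4 = 23.
Final offense level: 23.
Criminal history: 13 prior points → Category 4 (11-13).
Level 23 falls in the 19-23 band.
Grid: Level 19-23 × Category 4 = 68-79 months.

68-79 months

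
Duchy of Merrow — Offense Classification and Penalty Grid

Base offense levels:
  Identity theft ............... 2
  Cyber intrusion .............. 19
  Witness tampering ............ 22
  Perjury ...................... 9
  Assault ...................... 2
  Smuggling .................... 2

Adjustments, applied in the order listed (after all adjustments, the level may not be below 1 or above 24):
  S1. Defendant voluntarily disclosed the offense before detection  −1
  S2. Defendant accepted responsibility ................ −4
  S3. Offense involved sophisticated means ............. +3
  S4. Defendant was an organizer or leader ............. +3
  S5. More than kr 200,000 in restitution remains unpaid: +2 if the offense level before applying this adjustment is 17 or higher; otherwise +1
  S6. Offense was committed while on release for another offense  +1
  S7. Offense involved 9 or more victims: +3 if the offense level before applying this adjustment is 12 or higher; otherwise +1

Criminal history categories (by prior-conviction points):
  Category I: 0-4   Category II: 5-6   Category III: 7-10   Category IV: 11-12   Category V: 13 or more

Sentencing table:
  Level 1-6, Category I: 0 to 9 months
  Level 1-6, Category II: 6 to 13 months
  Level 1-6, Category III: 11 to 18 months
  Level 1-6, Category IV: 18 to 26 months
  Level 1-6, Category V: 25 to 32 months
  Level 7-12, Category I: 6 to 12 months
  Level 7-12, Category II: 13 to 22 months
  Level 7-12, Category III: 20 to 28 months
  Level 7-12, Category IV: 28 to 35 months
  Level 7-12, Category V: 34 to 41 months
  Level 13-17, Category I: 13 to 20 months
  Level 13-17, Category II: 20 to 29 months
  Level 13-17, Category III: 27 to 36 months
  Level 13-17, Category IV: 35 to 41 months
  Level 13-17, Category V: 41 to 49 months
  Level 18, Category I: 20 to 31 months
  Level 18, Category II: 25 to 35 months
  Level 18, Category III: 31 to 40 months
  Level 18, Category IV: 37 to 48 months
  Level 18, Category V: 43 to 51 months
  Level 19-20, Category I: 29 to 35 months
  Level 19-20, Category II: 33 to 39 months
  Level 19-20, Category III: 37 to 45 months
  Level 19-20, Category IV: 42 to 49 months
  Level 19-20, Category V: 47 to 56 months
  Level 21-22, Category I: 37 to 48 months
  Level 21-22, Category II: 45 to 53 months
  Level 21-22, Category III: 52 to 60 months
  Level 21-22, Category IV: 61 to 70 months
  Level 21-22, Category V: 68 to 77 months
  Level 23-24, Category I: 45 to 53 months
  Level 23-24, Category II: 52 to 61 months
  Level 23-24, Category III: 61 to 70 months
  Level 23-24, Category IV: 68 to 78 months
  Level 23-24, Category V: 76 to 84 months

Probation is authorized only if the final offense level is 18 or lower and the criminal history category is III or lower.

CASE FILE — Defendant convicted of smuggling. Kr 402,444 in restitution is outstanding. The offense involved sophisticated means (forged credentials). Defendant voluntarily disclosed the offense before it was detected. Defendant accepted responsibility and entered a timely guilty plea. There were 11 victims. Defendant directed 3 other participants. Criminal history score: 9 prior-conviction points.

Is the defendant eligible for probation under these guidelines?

Yes

Base offense level for smuggling: 2.
S1 applies: 2 − 1 = 1.
S2 applies: 1 − 4 = -3.
S3 applies: -3 + 3 = 0.
S4 applies: 0 + 3 = 3.
S5 applies (level before this adjustment is 3 < 17, so +1): 3 + 1 = 4.
S6 does not apply.
S7 applies (level before this adjustment is 4 < 12, so +1): 4 + 1 = 5.
Final offense level: 5.
Criminal history: 9 prior points → Category III (7-10).
Level 5 falls in the 1-6 band.
Grid: Level 1-6 × Category III = 11-18 months.
Probation check: level 5 ≤ 18 and category III ≤ III → eligible.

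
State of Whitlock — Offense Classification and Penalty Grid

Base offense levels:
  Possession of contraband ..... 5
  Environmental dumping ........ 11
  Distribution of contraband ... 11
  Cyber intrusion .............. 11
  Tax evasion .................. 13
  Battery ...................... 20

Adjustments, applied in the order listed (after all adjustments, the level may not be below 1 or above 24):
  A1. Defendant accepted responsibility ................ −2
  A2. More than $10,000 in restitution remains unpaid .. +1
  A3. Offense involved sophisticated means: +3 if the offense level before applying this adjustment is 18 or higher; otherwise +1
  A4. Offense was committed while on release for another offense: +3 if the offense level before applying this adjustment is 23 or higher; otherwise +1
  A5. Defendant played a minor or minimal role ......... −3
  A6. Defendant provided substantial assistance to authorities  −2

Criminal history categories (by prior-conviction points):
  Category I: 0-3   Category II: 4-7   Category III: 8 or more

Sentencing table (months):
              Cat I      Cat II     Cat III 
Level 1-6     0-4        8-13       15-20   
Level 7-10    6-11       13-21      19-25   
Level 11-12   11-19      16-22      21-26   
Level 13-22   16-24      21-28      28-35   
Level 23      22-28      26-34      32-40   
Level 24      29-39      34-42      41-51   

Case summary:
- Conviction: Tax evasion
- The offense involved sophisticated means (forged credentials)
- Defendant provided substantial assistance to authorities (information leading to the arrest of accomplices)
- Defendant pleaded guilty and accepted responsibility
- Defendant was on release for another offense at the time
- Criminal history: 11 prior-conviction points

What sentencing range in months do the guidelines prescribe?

Base offense level for tax evasion: 13.
A1 applies: 13 − 2 = 11.
A2 does not apply.
A3 applies (level before this adjustment is 11 < 18, so +1): 11 + 1 = 12.
A4 applies (level before this adjustment is 12 < 23, so +1): 12 + 1 = 13.
A6 applies: 13 − 2 = 11.
Final offense level: 11.
Criminal history: 11 prior points → Category III (8+).
Level 11 falls in the 11-12 band.
Grid: Level 11-12 × Category III = 21-26 months.

21-26 months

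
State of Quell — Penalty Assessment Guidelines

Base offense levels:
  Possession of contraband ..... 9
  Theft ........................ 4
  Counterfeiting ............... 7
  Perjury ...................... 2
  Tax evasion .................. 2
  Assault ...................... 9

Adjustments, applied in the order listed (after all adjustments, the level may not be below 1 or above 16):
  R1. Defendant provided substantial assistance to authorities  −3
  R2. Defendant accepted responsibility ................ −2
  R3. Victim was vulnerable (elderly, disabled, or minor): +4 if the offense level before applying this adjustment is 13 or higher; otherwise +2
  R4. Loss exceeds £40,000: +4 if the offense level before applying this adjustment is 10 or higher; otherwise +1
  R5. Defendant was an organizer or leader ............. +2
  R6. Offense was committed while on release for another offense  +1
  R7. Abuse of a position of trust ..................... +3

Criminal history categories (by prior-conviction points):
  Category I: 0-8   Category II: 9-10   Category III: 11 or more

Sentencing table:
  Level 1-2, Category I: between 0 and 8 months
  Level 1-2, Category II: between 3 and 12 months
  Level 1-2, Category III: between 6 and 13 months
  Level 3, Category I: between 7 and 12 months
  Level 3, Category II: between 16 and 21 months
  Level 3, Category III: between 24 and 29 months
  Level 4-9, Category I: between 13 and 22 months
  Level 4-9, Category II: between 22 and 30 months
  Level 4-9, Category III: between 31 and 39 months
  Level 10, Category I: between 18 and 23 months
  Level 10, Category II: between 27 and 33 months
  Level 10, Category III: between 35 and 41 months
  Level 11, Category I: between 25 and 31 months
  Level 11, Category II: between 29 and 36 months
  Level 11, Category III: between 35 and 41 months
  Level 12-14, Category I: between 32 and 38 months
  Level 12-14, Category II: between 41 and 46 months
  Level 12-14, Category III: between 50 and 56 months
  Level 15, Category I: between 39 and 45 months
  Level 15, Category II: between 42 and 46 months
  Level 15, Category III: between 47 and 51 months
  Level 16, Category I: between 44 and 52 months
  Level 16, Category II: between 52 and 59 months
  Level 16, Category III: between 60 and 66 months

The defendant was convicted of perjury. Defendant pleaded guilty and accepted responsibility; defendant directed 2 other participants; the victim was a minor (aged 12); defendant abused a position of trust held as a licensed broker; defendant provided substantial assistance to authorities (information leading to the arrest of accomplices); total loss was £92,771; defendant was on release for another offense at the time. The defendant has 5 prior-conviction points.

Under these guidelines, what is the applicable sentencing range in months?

Base offense level for perjury: 2.
R1 applies: 2 − 3 = -1.
R2 applies: -1 − 2 = -3.
R3 applies (level before this adjustment is -3 < 13, so +2): -3 + 2 = -1.
R4 applies (level before this adjustment is -1 < 10, so +1): -1 + 1 = 0.
R5 applies: 0 + 2 = 2.
R6 applies: 2 + 1 = 3.
R7 applies: 3 + 3 = 6.
Final offense level: 6.
Criminal history: 5 prior points → Category I (0-8).
Level 6 falls in the 4-9 band.
Grid: Level 4-9 × Category I = 13-22 months.

13-22 months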